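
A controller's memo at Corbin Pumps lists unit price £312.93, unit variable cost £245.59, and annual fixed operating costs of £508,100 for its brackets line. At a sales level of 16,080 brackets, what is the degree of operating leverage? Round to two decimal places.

1.88

Total contribution margin = 16,080 × £67.34 = £1,082,827.20.
EBIT = £1,082,827.20 − £508,100 = £574,727.20.
DOL = contribution ÷ EBIT = £1,082,827.20 ÷ £574,727.20 = 1.8841.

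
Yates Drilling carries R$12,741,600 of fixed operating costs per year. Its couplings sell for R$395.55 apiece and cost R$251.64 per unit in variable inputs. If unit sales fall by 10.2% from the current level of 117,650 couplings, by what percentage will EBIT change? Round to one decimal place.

-41.2%

Total contribution margin = 117,650 × R$143.91 = R$16,931,011.50.
Operating income = contribution − fixed costs = R$16,931,011.50 − R$12,741,600 = R$4,189,411.50.
So DOL = total CM / EBIT = R$16,931,011.50 / R$4,189,411.50 = 4.0414.
%ΔEBIT = DOL × %ΔSales = 4.0414 × -10.2% = -41.2%.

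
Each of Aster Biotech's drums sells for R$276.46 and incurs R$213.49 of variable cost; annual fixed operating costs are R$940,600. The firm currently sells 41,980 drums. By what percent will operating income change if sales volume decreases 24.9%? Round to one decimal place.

-38.7%

Total contribution margin = 41,980 × R$62.97 = R$2,643,480.60.
Subtracting fixed costs: EBIT = R$2,643,480.60 − R$940,600 = R$1,702,880.60.
Degree of operating leverage = R$2,643,480.60 / R$1,702,880.60 = 1.5524.
So EBIT moves 1.5524 × (-24.9%) = -38.7%.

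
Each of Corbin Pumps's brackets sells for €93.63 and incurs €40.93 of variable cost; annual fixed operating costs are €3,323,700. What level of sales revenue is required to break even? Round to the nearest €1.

CM per unit = €93.63 − €40.93 = €52.70; CM ratio = €52.70 / €93.63 = 0.5629.
Break-even revenue = fixed costs × price ÷ CM = €3,323,700 × €93.63 ÷ €52.70 = €5,905,086.

€5,905,086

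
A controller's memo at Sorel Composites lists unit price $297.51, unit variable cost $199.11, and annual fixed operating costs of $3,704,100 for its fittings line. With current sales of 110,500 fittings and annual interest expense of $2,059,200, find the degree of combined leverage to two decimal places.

At 110,500 units, contribution = 110,500 × $98.40 = $10,873,200.00.
EBIT = $10,873,200.00 − $3,704,100 = $7,169,100.00. Interest = $2,059,200.00.
DOL = $10,873,200.00 ÷ $7,169,100.00 = 1.5167; DFL = $7,169,100.00 ÷ $5,109,900.00 = 1.4030.
Combined leverage = 1.5167 × 1.4030 = 2.1279.

2.13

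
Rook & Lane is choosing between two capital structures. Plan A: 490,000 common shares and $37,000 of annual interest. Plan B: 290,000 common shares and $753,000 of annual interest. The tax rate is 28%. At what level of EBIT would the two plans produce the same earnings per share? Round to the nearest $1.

Set EPS_A = EPS_B: (EBIT − $37,000)(1 − 0.28) ÷ 490,000 = (EBIT − $753,000)(1 − 0.28) ÷ 290,000.
Cancelling (1 − t) and cross-multiplying: 290,000·(EBIT − 37,000) = 490,000·(EBIT − 753,000).
EBIT × (490,000 − 290,000) = 753,000 × 490,000 − 37,000 × 290,000 = 358,240,000,000, so EBIT = 358,240,000,000 ÷ 200,000 = 1,791,200.00.

$1,791,200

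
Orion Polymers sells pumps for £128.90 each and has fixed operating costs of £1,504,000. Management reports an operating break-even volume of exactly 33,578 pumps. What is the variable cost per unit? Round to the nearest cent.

£84.11

Contribution per unit must be FC / Q = £1,504,000 / 33,578 = £44.7912.
Hence VC = price − CM = £128.90 − £44.7912 = £84.11.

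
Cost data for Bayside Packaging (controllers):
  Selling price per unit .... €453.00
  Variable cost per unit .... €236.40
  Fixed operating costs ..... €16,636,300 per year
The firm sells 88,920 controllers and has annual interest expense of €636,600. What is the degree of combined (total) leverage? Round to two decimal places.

Contribution at this volume is 88,920 × €216.60 = €19,260,072.00.
Subtracting fixed costs: EBIT = €19,260,072.00 − €16,636,300 = €2,623,772.00. Interest = €636,600.00, so EBIT − I = €1,987,172.00.
DCL = contribution ÷ (EBIT − I) = €19,260,072.00 ÷ €1,987,172.00 = 9.6922.

9.69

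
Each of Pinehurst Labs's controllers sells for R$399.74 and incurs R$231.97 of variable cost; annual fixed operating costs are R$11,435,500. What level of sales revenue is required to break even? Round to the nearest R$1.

R$27,246,986

CM per unit = R$399.74 − R$231.97 = R$167.77; CM ratio = R$167.77 / R$399.74 = 0.4197.
Break-even revenue = fixed costs × price ÷ CM = R$11,435,500 × R$399.74 ÷ R$167.77 = R$27,246,986.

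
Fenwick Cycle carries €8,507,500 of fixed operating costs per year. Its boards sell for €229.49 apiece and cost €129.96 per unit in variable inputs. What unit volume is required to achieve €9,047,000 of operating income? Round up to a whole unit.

176,374 boards

Each unit contributes €229.49 − €129.96 = €99.53.
Required volume = (fixed costs + target profit) ÷ CM = (€8,507,500 + €9,047,000) ÷ €99.53 = 176,373.96, so 176,374 boards.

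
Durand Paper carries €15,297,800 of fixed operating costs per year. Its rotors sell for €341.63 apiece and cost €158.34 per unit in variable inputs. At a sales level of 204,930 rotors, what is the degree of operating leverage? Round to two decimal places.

1.69

Total contribution margin = 204,930 × €183.29 = €37,561,619.70.
Subtracting fixed costs: EBIT = €37,561,619.70 − €15,297,800 = €22,263,819.70.
So DOL = total CM / EBIT = €37,561,619.70 / €22,263,819.70 = 1.6871.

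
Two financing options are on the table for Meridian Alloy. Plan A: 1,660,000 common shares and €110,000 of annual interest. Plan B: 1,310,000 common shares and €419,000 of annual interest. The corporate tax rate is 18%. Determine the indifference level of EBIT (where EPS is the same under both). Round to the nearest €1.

At indifference, (EBIT − 110,000)(1 − t)/1,660,000 = (EBIT − 419,000)(1 − t)/1,310,000.
The (1 − t) factor cancels: (EBIT − 110,000) × 1,310,000 = (EBIT − 419,000) × 1,660,000.
EBIT × (1,660,000 − 1,310,000) = 419,000 × 1,660,000 − 110,000 × 1,310,000 = 551,440,000,000, so EBIT = 551,440,000,000 ÷ 350,000 = 1,575,542.86.

€1,575,543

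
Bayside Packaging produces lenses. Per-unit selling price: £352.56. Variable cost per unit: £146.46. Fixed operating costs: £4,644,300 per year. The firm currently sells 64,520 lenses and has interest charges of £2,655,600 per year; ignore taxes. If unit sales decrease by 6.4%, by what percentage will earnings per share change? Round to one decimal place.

Contribution at this volume is 64,520 × £206.10 = £13,297,572.00.
Operating income = contribution − fixed costs = £13,297,572.00 − £4,644,300 = £8,653,272.00.
Interest = £2,655,600.00, so EBIT − I = £5,997,672.00.
DCL = total CM / (EBIT − I) = £13,297,572.00 / £5,997,672.00 = 2.2171.
EPS therefore changes by 2.2171 × (-6.4%) = -14.2%.

-14.2%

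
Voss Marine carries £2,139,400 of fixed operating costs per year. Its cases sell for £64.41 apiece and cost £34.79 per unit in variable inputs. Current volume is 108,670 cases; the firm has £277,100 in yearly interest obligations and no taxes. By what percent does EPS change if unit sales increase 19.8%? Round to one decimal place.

+79.4%

Contribution at this volume is 108,670 × £29.62 = £3,218,805.40.
Operating income = contribution − fixed costs = £3,218,805.40 − £2,139,400 = £1,079,405.40.
After interest of £277,100.00, pre-tax earnings = £802,305.40.
Degree of combined leverage = contribution ÷ (EBIT − I) = £3,218,805.40 ÷ £802,305.40 = 4.0119.
EPS therefore changes by 4.0119 × (+19.8%) = +79.4%.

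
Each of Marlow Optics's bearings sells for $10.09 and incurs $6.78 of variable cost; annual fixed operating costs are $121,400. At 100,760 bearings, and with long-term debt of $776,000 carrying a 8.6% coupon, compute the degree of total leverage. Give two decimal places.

At 100,760 units, contribution = 100,760 × $3.31 = $333,515.60.
EBIT = $333,515.60 − $121,400 = $212,115.60. Interest = $66,736.00, so EBIT − I = $145,379.60.
DCL = contribution ÷ (EBIT − I) = $333,515.60 ÷ $145,379.60 = 2.2941.

2.29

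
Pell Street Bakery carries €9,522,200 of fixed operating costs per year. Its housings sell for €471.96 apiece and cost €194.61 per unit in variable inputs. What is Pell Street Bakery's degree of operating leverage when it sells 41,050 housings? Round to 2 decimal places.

6.11

At 41,050 units, contribution = 41,050 × €277.35 = €11,385,217.50.
EBIT = €11,385,217.50 − €9,522,200 = €1,863,017.50.
DOL = contribution ÷ EBIT = €11,385,217.50 ÷ €1,863,017.50 = 6.1112.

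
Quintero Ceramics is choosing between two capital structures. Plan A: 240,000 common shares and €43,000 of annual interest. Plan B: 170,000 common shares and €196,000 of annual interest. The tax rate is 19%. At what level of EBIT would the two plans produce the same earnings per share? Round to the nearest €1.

At indifference, (EBIT − 43,000)(1 − t)/240,000 = (EBIT − 196,000)(1 − t)/170,000.
The (1 − t) factor cancels: (EBIT − 43,000) × 170,000 = (EBIT − 196,000) × 240,000.
EBIT × (240,000 − 170,000) = 196,000 × 240,000 − 43,000 × 170,000 = 39,730,000,000, so EBIT = 39,730,000,000 ÷ 70,000 = 567,571.43.

€567,571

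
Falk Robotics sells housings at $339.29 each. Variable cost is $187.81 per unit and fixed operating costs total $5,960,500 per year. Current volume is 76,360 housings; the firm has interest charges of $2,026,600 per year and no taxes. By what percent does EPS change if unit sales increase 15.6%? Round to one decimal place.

Total contribution margin = 76,360 × $151.48 = $11,567,012.80.
EBIT = $11,567,012.80 − $5,960,500 = $5,606,512.80.
Interest = $2,026,600.00, so EBIT − I = $3,579,912.80.
Degree of combined leverage = contribution ÷ (EBIT − I) = $11,567,012.80 ÷ $3,579,912.80 = 3.2311.
EPS therefore changes by 3.2311 × (+15.6%) = +50.4%.

+50.4%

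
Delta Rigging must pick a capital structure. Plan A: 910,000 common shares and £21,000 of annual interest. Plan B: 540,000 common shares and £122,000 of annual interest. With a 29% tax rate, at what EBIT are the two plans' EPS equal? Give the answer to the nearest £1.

£269,405

At indifference, (EBIT − 21,000)(1 − t)/910,000 = (EBIT − 122,000)(1 − t)/540,000.
The (1 − t) factor cancels: (EBIT − 21,000) × 540,000 = (EBIT − 122,000) × 910,000.
EBIT × (910,000 − 540,000) = 122,000 × 910,000 − 21,000 × 540,000 = 99,680,000,000, so EBIT = 99,680,000,000 ÷ 370,000 = 269,405.41.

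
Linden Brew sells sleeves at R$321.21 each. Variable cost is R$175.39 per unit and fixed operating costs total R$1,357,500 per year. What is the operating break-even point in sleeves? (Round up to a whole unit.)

9,310 sleeves

Unit CM = price − variable cost = R$321.21 − R$175.39 = R$145.82.
Break-even volume = fixed costs ÷ CM per unit = R$1,357,500 ÷ R$145.82 = 9,309.42, so 9,310 sleeves.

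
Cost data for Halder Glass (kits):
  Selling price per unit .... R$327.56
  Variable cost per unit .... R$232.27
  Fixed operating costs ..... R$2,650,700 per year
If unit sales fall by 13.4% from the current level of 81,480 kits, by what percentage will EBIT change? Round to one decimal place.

At 81,480 units, contribution = 81,480 × R$95.29 = R$7,764,229.20.
EBIT = R$7,764,229.20 − R$2,650,700 = R$5,113,529.20.
So DOL = total CM / EBIT = R$7,764,229.20 / R$5,113,529.20 = 1.5184.
Operating income changes by 1.5184 × -13.4% = -20.3%.

-20.3%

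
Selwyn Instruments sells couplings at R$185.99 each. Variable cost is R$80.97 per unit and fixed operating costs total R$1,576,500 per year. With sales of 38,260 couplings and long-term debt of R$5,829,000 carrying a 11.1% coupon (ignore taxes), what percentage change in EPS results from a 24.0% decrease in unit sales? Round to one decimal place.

At 38,260 units, contribution = 38,260 × R$105.02 = R$4,018,065.20.
Subtracting fixed costs: EBIT = R$4,018,065.20 − R$1,576,500 = R$2,441,565.20.
After interest of R$647,019.00, pre-tax earnings = R$1,794,546.20.
Degree of combined leverage = contribution ÷ (EBIT − I) = R$4,018,065.20 ÷ R$1,794,546.20 = 2.2390.
%ΔEPS = DCL × %ΔSales = 2.2390 × -24.0% = -53.7%.

-53.7%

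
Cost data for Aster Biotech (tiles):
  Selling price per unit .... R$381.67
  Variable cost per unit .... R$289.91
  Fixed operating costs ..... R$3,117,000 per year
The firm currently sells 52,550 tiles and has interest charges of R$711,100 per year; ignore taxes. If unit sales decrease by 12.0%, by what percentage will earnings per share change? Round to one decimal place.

-58.2%

Total contribution margin = 52,550 × R$91.76 = R$4,821,988.00.
EBIT = R$4,821,988.00 − R$3,117,000 = R$1,704,988.00.
After interest of R$711,100.00, pre-tax earnings = R$993,888.00.
DCL = total CM / (EBIT − I) = R$4,821,988.00 / R$993,888.00 = 4.8516.
%ΔEPS = DCL × %ΔSales = 4.8516 × -12.0% = -58.2%.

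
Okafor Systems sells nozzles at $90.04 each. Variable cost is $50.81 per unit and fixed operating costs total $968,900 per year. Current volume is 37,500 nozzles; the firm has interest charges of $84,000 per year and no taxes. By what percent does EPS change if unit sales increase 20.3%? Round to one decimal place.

Total contribution margin = 37,500 × $39.23 = $1,471,125.00.
Subtracting fixed costs: EBIT = $1,471,125.00 − $968,900 = $502,225.00.
Interest = $84,000.00, so EBIT − I = $418,225.00.
Degree of combined leverage = contribution ÷ (EBIT − I) = $1,471,125.00 ÷ $418,225.00 = 3.5175.
%ΔEPS = DCL × %ΔSales = 3.5175 × +20.3% = +71.4%.

+71.4%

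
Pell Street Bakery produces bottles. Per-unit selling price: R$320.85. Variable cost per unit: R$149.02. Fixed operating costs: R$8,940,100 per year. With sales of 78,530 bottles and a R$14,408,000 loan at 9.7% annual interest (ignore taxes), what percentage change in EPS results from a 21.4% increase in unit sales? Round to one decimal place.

Total contribution margin = 78,530 × R$171.83 = R$13,493,809.90.
EBIT = R$13,493,809.90 − R$8,940,100 = R$4,553,709.90.
After interest of R$1,397,576.00, pre-tax earnings = R$3,156,133.90.
Degree of combined leverage = contribution ÷ (EBIT − I) = R$13,493,809.90 ÷ R$3,156,133.90 = 4.2754.
%ΔEPS = DCL × %ΔSales = 4.2754 × +21.4% = +91.5%.

+91.5%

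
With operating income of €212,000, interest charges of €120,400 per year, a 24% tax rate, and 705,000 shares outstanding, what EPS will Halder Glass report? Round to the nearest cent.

€0.10

Pre-tax income = €212,000 − €120,400.00 = €91,600.00.
After tax at 24%: net income = €91,600.00 × 0.76 = €69,616.00.
EPS = €69,616.00 ÷ 705,000 = €0.10.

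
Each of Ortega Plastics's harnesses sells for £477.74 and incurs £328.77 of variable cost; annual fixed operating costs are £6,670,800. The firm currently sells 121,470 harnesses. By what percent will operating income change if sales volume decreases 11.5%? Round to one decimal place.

-18.2%

Contribution at this volume is 121,470 × £148.97 = £18,095,385.90.
EBIT = £18,095,385.90 − £6,670,800 = £11,424,585.90.
DOL = contribution ÷ EBIT = £18,095,385.90 ÷ £11,424,585.90 = 1.5839.
%ΔEBIT = DOL × %ΔSales = 1.5839 × -11.5% = -18.2%.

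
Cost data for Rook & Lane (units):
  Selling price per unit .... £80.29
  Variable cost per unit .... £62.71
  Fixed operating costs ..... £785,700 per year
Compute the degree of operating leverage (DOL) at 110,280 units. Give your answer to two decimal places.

Contribution at this volume is 110,280 × £17.58 = £1,938,722.40.
Operating income = contribution − fixed costs = £1,938,722.40 − £785,700 = £1,153,022.40.
Degree of operating leverage = £1,938,722.40 / £1,153,022.40 = 1.6814.

1.68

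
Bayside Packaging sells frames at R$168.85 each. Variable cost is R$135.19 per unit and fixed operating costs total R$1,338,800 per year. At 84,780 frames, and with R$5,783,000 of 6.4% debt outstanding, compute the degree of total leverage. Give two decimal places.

Contribution at this volume is 84,780 × R$33.66 = R$2,853,694.80.
EBIT = R$2,853,694.80 − R$1,338,800 = R$1,514,894.80. Interest = R$370,112.00, so EBIT − I = R$1,144,782.80.
Degree of total leverage = total CM / (EBIT − interest) = R$2,853,694.80 / R$1,144,782.80 = 2.4928.

2.49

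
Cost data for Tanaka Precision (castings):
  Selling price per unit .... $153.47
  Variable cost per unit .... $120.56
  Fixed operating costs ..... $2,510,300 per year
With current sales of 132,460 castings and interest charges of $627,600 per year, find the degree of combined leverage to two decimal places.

At 132,460 units, contribution = 132,460 × $32.91 = $4,359,258.60.
Operating income = contribution − fixed costs = $4,359,258.60 − $2,510,300 = $1,848,958.60. Interest = $627,600.00.
DOL = $4,359,258.60 ÷ $1,848,958.60 = 2.3577; DFL = $1,848,958.60 ÷ $1,221,358.60 = 1.5139.
DCL = DOL × DFL = 2.3577 × 1.5139 = 3.5693.

3.57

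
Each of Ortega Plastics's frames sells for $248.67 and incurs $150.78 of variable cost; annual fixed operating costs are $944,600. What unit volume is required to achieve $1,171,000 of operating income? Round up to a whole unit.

21,613 frames

Unit CM = price − variable cost = $248.67 − $150.78 = $97.89.
Need Q such that Q × $97.89 − $944,600 = $1,171,000, i.e. Q = $2,115,600 / $97.89 = 21,612.01 → 21,613.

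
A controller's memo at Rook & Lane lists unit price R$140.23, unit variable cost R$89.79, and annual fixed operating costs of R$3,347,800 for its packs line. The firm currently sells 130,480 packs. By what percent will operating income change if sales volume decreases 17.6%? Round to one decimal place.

Contribution at this volume is 130,480 × R$50.44 = R$6,581,411.20.
Operating income = contribution − fixed costs = R$6,581,411.20 − R$3,347,800 = R$3,233,611.20.
DOL = contribution ÷ EBIT = R$6,581,411.20 ÷ R$3,233,611.20 = 2.0353.
%ΔEBIT = DOL × %ΔSales = 2.0353 × -17.6% = -35.8%.

-35.8%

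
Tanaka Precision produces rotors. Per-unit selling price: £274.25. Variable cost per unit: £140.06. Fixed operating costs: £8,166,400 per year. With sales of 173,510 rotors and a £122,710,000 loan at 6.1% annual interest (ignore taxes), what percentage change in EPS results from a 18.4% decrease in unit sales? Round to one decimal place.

-56.1%

At 173,510 units, contribution = 173,510 × £134.19 = £23,283,306.90.
Subtracting fixed costs: EBIT = £23,283,306.90 − £8,166,400 = £15,116,906.90.
Interest = £7,485,310.00, so EBIT − I = £7,631,596.90.
Degree of combined leverage = contribution ÷ (EBIT − I) = £23,283,306.90 ÷ £7,631,596.90 = 3.0509.
%ΔEPS = DCL × %ΔSales = 3.0509 × -18.4% = -56.1%.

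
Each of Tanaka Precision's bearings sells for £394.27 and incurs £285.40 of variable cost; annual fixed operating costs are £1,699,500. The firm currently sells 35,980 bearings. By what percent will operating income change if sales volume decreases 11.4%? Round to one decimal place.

-20.1%

Contribution at this volume is 35,980 × £108.87 = £3,917,142.60.
EBIT = £3,917,142.60 − £1,699,500 = £2,217,642.60.
DOL = contribution ÷ EBIT = £3,917,142.60 ÷ £2,217,642.60 = 1.7664.
So EBIT moves 1.7664 × (-11.4%) = -20.1%.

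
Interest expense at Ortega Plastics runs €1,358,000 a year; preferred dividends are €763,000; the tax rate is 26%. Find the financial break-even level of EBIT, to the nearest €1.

Grossing the preferred dividend up to pre-tax terms: €763,000 / (1 − 0.26) = €1,031,081.08.
EPS = 0 when EBIT covers interest plus the pre-tax preferred burden: €1,358,000 + €1,031,081.08 = €2,389,081.08.

€2,389,081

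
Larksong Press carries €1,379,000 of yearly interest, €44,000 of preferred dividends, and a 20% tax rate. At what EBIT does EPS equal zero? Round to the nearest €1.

€1,434,000

Preferred dividends are paid after tax, so their pre-tax equivalent is €44,000 ÷ (1 − 0.20) = €55,000.00.
Financial break-even EBIT = interest + D_p ÷ (1 − t) = €1,379,000 + €55,000.00 = €1,434,000.00.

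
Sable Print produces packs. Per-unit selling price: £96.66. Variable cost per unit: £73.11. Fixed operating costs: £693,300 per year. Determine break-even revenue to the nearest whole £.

£2,845,621

Contribution margin per unit = £96.66 − £73.11 = £23.55, a CM ratio of £23.55 ÷ £96.66 = 0.2436.
Break-even revenue = fixed costs × price ÷ CM = £693,300 × £96.66 ÷ £23.55 = £2,845,621.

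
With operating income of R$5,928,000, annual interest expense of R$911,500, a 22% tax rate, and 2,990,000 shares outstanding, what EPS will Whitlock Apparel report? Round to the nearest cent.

R$1.31

Pre-tax income = R$5,928,000 − R$911,500.00 = R$5,016,500.00.
After tax at 22%: net income = R$5,016,500.00 × 0.78 = R$3,912,870.00.
Per share: R$3,912,870.00 / 2,990,000 shares = R$1.31.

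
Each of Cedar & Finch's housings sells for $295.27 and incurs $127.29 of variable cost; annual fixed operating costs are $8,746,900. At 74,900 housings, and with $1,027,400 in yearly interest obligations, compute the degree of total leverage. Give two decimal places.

4.48

At 74,900 units, contribution = 74,900 × $167.98 = $12,581,702.00.
Subtracting fixed costs: EBIT = $12,581,702.00 − $8,746,900 = $3,834,802.00. Interest = $1,027,400.00.
DOL = $12,581,702.00 ÷ $3,834,802.00 = 3.2809; DFL = $3,834,802.00 ÷ $2,807,402.00 = 1.3660.
Combined leverage = 3.2809 × 1.3660 = 4.4817.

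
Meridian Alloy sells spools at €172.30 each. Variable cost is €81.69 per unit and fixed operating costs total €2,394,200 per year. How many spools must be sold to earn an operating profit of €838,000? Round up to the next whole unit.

Each unit contributes €172.30 − €81.69 = €90.61.
Required volume = (fixed costs + target profit) ÷ CM = (€2,394,200 + €838,000) ÷ €90.61 = 35,671.56, so 35,672 spools.

35,672 spools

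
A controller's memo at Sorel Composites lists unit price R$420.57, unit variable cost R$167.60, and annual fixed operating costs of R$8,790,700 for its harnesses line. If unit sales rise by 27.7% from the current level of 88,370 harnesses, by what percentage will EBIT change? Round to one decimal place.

Total contribution margin = 88,370 × R$252.97 = R$22,354,958.90.
Subtracting fixed costs: EBIT = R$22,354,958.90 − R$8,790,700 = R$13,564,258.90.
So DOL = total CM / EBIT = R$22,354,958.90 / R$13,564,258.90 = 1.6481.
Operating income changes by 1.6481 × +27.7% = +45.7%.

+45.7%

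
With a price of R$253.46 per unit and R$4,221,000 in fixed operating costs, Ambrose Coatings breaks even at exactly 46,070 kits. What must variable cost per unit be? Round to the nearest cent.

Contribution per unit must be FC / Q = R$4,221,000 / 46,070 = R$91.6214.
Hence VC = price − CM = R$253.46 − R$91.6214 = R$161.84.

R$161.84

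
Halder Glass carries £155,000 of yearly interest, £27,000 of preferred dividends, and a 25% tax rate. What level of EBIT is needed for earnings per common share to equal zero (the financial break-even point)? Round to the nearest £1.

Grossing the preferred dividend up to pre-tax terms: £27,000 / (1 − 0.25) = £36,000.00.
EPS = 0 when EBIT covers interest plus the pre-tax preferred burden: £155,000 + £36,000.00 = £191,000.00.

£191,000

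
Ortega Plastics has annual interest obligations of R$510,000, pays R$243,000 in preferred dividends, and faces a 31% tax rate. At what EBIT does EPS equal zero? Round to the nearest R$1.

Preferred dividends are paid after tax, so their pre-tax equivalent is R$243,000 ÷ (1 − 0.31) = R$352,173.91.
Financial break-even EBIT = interest + D_p ÷ (1 − t) = R$510,000 + R$352,173.91 = R$862,173.91.

R$862,174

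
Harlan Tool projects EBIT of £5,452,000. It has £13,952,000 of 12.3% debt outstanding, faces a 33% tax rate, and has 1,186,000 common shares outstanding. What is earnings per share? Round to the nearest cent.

Interest = £1,716,096.00, so EBT = £5,452,000 − £1,716,096.00 = £3,735,904.00.
Net income = £3,735,904.00 × (1 − 0.33) = £2,503,055.68.
EPS = £2,503,055.68 ÷ 1,186,000 = £2.11.

£2.11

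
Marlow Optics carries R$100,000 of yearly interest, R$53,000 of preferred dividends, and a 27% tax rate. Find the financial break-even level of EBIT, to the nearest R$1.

R$172,603

Preferred dividends are paid after tax, so their pre-tax equivalent is R$53,000 ÷ (1 − 0.27) = R$72,602.74.
Financial break-even EBIT = interest + D_p ÷ (1 − t) = R$100,000 + R$72,602.74 = R$172,602.74.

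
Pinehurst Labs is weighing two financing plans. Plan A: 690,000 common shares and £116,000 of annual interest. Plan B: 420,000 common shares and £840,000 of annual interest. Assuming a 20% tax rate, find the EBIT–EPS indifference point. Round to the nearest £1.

At indifference, (EBIT − 116,000)(1 − t)/690,000 = (EBIT − 840,000)(1 − t)/420,000.
The (1 − t) factor cancels: (EBIT − 116,000) × 420,000 = (EBIT − 840,000) × 690,000.
Solving, EBIT = (840,000·690,000 − 116,000·420,000) / (690,000 − 420,000) = 530,880,000,000 / 270,000 = 1,966,222.22.

£1,966,222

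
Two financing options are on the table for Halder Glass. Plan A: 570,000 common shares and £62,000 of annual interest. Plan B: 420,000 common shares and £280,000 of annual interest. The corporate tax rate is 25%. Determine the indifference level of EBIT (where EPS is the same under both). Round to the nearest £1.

Set EPS_A = EPS_B: (EBIT − £62,000)(1 − 0.25) ÷ 570,000 = (EBIT − £280,000)(1 − 0.25) ÷ 420,000.
The (1 − t) factor cancels: (EBIT − 62,000) × 420,000 = (EBIT − 280,000) × 570,000.
Solving, EBIT = (280,000·570,000 − 62,000·420,000) / (570,000 − 420,000) = 133,560,000,000 / 150,000 = 890,400.00.

£890,400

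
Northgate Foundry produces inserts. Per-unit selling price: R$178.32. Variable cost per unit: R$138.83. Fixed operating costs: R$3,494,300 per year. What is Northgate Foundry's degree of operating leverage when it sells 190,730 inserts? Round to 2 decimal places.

1.87

Total contribution margin = 190,730 × R$39.49 = R$7,531,927.70.
EBIT = R$7,531,927.70 − R$3,494,300 = R$4,037,627.70.
So DOL = total CM / EBIT = R$7,531,927.70 / R$4,037,627.70 = 1.8654.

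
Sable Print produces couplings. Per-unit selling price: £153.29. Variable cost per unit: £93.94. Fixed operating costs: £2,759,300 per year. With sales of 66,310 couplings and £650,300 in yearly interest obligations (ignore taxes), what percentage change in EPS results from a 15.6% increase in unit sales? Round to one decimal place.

Contribution at this volume is 66,310 × £59.35 = £3,935,498.50.
Operating income = contribution − fixed costs = £3,935,498.50 − £2,759,300 = £1,176,198.50.
Interest = £650,300.00, so EBIT − I = £525,898.50.
Degree of combined leverage = contribution ÷ (EBIT − I) = £3,935,498.50 ÷ £525,898.50 = 7.4834.
%ΔEPS = DCL × %ΔSales = 7.4834 × +15.6% = +116.7%.

+116.7%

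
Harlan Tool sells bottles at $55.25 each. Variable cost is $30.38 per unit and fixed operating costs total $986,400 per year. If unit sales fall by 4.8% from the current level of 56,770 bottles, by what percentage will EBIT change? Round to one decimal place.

-15.9%

Contribution at this volume is 56,770 × $24.87 = $1,411,869.90.
Subtracting fixed costs: EBIT = $1,411,869.90 − $986,400 = $425,469.90.
So DOL = total CM / EBIT = $1,411,869.90 / $425,469.90 = 3.3184.
%ΔEBIT = DOL × %ΔSales = 3.3184 × -4.8% = -15.9%.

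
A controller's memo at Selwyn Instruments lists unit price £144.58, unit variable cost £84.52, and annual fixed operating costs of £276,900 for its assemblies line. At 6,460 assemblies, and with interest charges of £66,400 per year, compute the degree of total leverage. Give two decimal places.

Total contribution margin = 6,460 × £60.06 = £387,987.60.
EBIT = £387,987.60 − £276,900 = £111,087.60. Interest = £66,400.00.
DOL = £387,987.60 ÷ £111,087.60 = 3.4926; DFL = £111,087.60 ÷ £44,687.60 = 2.4859.
Combined leverage = 3.4926 × 2.4859 = 8.6823.

8.68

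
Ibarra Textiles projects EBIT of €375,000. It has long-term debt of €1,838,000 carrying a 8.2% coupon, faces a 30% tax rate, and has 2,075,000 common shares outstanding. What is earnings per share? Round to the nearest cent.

€0.08

Pre-tax income = €375,000 − €150,716.00 = €224,284.00.
After tax at 30%: net income = €224,284.00 × 0.70 = €156,998.80.
EPS = €156,998.80 ÷ 2,075,000 = €0.08.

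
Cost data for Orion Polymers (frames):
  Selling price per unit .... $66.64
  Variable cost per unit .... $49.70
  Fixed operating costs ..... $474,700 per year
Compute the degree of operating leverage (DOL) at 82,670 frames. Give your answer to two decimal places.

At 82,670 units, contribution = 82,670 × $16.94 = $1,400,429.80.
EBIT = $1,400,429.80 − $474,700 = $925,729.80.
So DOL = total CM / EBIT = $1,400,429.80 / $925,729.80 = 1.5128.

1.51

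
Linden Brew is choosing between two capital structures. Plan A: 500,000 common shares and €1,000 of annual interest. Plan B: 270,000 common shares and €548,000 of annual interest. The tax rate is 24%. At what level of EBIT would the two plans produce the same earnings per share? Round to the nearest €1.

Set EPS_A = EPS_B: (EBIT − €1,000)(1 − 0.24) ÷ 500,000 = (EBIT − €548,000)(1 − 0.24) ÷ 270,000.
The (1 − t) factor cancels: (EBIT − 1,000) × 270,000 = (EBIT − 548,000) × 500,000.
Solving, EBIT = (548,000·500,000 − 1,000·270,000) / (500,000 − 270,000) = 273,730,000,000 / 230,000 = 1,190,130.43.

€1,190,130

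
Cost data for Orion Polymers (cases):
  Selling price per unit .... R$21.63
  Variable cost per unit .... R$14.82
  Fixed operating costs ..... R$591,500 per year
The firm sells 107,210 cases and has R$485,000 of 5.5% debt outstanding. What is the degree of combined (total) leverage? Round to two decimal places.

Contribution at this volume is 107,210 × R$6.81 = R$730,100.10.
Operating income = contribution − fixed costs = R$730,100.10 − R$591,500 = R$138,600.10. Interest = R$26,675.00.
DOL = R$730,100.10 ÷ R$138,600.10 = 5.2677; DFL = R$138,600.10 ÷ R$111,925.10 = 1.2383.
DCL = DOL × DFL = 5.2677 × 1.2383 = 6.5230.

6.52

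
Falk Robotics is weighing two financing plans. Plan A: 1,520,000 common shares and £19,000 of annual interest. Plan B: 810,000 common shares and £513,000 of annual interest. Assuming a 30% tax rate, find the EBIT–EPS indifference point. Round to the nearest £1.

£1,076,577

Set EPS_A = EPS_B: (EBIT − £19,000)(1 − 0.30) ÷ 1,520,000 = (EBIT − £513,000)(1 − 0.30) ÷ 810,000.
The (1 − t) factor cancels: (EBIT − 19,000) × 810,000 = (EBIT − 513,000) × 1,520,000.
Solving, EBIT = (513,000·1,520,000 − 19,000·810,000) / (1,520,000 − 810,000) = 764,370,000,000 / 710,000 = 1,076,577.46.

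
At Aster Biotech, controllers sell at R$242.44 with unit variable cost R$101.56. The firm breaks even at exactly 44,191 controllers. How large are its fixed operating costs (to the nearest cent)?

R$6,225,628.08

Contribution margin per unit = R$242.44 − R$101.56 = R$140.88.
Since BE = FC / CM, FC = 44,191 × R$140.88 = R$6,225,628.08.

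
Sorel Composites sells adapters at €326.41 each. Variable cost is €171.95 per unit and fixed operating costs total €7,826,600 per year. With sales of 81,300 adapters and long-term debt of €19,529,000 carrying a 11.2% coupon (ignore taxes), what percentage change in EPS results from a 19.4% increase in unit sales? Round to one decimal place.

+95.8%

Contribution at this volume is 81,300 × €154.46 = €12,557,598.00.
Operating income = contribution − fixed costs = €12,557,598.00 − €7,826,600 = €4,730,998.00.
Interest = €2,187,248.00, so EBIT − I = €2,543,750.00.
DCL = total CM / (EBIT − I) = €12,557,598.00 / €2,543,750.00 = 4.9366.
%ΔEPS = DCL × %ΔSales = 4.9366 × +19.4% = +95.8%.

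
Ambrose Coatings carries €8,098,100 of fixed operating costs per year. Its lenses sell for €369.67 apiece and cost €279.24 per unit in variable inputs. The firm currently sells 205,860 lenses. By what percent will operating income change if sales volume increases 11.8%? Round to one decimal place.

+20.9%

At 205,860 units, contribution = 205,860 × €90.43 = €18,615,919.80.
EBIT = €18,615,919.80 − €8,098,100 = €10,517,819.80.
DOL = contribution ÷ EBIT = €18,615,919.80 ÷ €10,517,819.80 = 1.7699.
So EBIT moves 1.7699 × (+11.8%) = +20.9%.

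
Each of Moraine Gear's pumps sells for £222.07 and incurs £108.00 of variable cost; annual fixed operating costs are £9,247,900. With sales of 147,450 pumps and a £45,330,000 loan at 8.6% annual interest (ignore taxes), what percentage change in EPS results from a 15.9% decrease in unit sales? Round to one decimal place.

Total contribution margin = 147,450 × £114.07 = £16,819,621.50.
Operating income = contribution − fixed costs = £16,819,621.50 − £9,247,900 = £7,571,721.50.
After interest of £3,898,380.00, pre-tax earnings = £3,673,341.50.
DCL = total CM / (EBIT − I) = £16,819,621.50 / £3,673,341.50 = 4.5788.
%ΔEPS = DCL × %ΔSales = 4.5788 × -15.9% = -72.8%.

-72.8%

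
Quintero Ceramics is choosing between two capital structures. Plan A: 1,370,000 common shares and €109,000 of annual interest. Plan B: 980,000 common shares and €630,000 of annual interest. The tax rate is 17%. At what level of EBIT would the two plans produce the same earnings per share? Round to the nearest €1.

€1,939,179

Set EPS_A = EPS_B: (EBIT − €109,000)(1 − 0.17) ÷ 1,370,000 = (EBIT − €630,000)(1 − 0.17) ÷ 980,000.
Cancelling (1 − t) and cross-multiplying: 980,000·(EBIT − 109,000) = 1,370,000·(EBIT − 630,000).
Solving, EBIT = (630,000·1,370,000 − 109,000·980,000) / (1,370,000 − 980,000) = 756,280,000,000 / 390,000 = 1,939,179.49.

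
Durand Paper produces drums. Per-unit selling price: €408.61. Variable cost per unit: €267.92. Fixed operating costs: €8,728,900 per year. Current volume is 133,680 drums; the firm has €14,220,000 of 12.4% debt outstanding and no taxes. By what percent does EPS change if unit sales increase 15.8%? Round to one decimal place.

+35.7%

Total contribution margin = 133,680 × €140.69 = €18,807,439.20.
EBIT = €18,807,439.20 − €8,728,900 = €10,078,539.20.
Interest = €1,763,280.00, so EBIT − I = €8,315,259.20.
DCL = total CM / (EBIT − I) = €18,807,439.20 / €8,315,259.20 = 2.2618.
%ΔEPS = DCL × %ΔSales = 2.2618 × +15.8% = +35.7%.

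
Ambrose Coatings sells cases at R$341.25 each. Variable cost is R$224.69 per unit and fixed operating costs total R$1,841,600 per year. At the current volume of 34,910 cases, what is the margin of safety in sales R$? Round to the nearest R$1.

Unit CM = price − variable cost = R$341.25 − R$224.69 = R$116.56. Break-even units = R$1,841,600 ÷ R$116.56 = 15,799.59; break-even revenue = 15,799.59 × R$341.25 = R$5,391,609.47.
Current sales = 34,910 × R$341.25 = R$11,913,037.50.
Margin of safety = R$11,913,037.50 − R$5,391,609.47 = R$6,521,428.

R$6,521,428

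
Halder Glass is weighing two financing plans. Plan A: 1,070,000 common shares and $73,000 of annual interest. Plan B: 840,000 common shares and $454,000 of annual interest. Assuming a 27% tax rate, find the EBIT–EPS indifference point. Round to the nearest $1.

At indifference, (EBIT − 73,000)(1 − t)/1,070,000 = (EBIT − 454,000)(1 − t)/840,000.
The (1 − t) factor cancels: (EBIT − 73,000) × 840,000 = (EBIT − 454,000) × 1,070,000.
EBIT × (1,070,000 − 840,000) = 454,000 × 1,070,000 − 73,000 × 840,000 = 424,460,000,000, so EBIT = 424,460,000,000 ÷ 230,000 = 1,845,478.26.

$1,845,478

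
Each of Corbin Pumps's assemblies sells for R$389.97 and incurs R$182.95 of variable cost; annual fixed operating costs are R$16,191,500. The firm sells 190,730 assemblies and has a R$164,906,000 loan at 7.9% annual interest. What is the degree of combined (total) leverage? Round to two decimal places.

3.85

Contribution at this volume is 190,730 × R$207.02 = R$39,484,924.60.
EBIT = R$39,484,924.60 − R$16,191,500 = R$23,293,424.60. Interest = R$13,027,574.00, so EBIT − I = R$10,265,850.60.
Degree of total leverage = total CM / (EBIT − interest) = R$39,484,924.60 / R$10,265,850.60 = 3.8462.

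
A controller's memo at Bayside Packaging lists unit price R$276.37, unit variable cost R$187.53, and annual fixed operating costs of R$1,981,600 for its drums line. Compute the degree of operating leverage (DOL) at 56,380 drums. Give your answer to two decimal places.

Total contribution margin = 56,380 × R$88.84 = R$5,008,799.20.
Subtracting fixed costs: EBIT = R$5,008,799.20 − R$1,981,600 = R$3,027,199.20.
So DOL = total CM / EBIT = R$5,008,799.20 / R$3,027,199.20 = 1.6546.

1.65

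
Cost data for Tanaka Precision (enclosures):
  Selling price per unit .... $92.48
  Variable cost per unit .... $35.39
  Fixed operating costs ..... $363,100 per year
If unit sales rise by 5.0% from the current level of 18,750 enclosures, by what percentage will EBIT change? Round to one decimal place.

+7.6%

Total contribution margin = 18,750 × $57.09 = $1,070,437.50.
Subtracting fixed costs: EBIT = $1,070,437.50 − $363,100 = $707,337.50.
Degree of operating leverage = $1,070,437.50 / $707,337.50 = 1.5133.
Operating income changes by 1.5133 × +5.0% = +7.6%.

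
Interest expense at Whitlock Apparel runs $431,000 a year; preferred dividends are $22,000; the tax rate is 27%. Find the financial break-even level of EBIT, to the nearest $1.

$461,137

Preferred dividends are paid after tax, so their pre-tax equivalent is $22,000 ÷ (1 − 0.27) = $30,136.99.
Financial break-even EBIT = interest + D_p ÷ (1 − t) = $431,000 + $30,136.99 = $461,136.99.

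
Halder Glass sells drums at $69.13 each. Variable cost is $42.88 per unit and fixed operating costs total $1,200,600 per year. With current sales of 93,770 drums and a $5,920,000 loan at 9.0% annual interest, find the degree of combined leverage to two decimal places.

3.38

Total contribution margin = 93,770 × $26.25 = $2,461,462.50.
EBIT = $2,461,462.50 − $1,200,600 = $1,260,862.50. Interest = $532,800.00.
DOL = $2,461,462.50 ÷ $1,260,862.50 = 1.9522; DFL = $1,260,862.50 ÷ $728,062.50 = 1.7318.
Combined leverage = 1.9522 × 1.7318 = 3.3808.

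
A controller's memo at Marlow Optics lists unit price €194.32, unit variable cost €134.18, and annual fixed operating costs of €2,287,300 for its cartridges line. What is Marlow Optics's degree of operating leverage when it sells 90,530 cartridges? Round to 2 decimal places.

1.72

Contribution at this volume is 90,530 × €60.14 = €5,444,474.20.
Operating income = contribution − fixed costs = €5,444,474.20 − €2,287,300 = €3,157,174.20.
Degree of operating leverage = €5,444,474.20 / €3,157,174.20 = 1.7245.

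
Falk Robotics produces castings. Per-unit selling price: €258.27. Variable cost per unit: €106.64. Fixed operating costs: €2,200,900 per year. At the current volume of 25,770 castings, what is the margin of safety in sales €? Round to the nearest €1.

Each unit contributes €258.27 − €106.64 = €151.63. Break-even units = €2,200,900 ÷ €151.63 = 14,514.94; break-even revenue = 14,514.94 × €258.27 = €3,748,772.95.
Current sales = 25,770 × €258.27 = €6,655,617.90.
Margin of safety = €6,655,617.90 − €3,748,772.95 = €2,906,845.

€2,906,845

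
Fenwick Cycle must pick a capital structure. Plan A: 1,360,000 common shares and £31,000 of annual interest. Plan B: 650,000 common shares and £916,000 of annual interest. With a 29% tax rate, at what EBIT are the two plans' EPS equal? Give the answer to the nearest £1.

£1,726,211

At indifference, (EBIT − 31,000)(1 − t)/1,360,000 = (EBIT − 916,000)(1 − t)/650,000.
The (1 − t) factor cancels: (EBIT − 31,000) × 650,000 = (EBIT − 916,000) × 1,360,000.
Solving, EBIT = (916,000·1,360,000 − 31,000·650,000) / (1,360,000 − 650,000) = 1,225,610,000,000 / 710,000 = 1,726,211.27.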